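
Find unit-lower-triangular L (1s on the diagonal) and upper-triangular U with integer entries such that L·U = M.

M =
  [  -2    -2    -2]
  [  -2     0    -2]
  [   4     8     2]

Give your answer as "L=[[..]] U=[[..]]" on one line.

  R1 -= 1·R0 → [0,2,0]
  R2 -= -2·R0 → [0,4,-2]
  R2 -= 2·R1 → [0,0,-2]

L=[[1,0,0],[1,1,0],[-2,2,1]] U=[[-2,-2,-2],[0,2,0],[0,0,-2]]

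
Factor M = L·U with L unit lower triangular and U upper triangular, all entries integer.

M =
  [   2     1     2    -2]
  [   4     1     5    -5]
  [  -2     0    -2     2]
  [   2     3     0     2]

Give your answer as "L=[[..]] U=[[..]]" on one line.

  R1 -= 2·R0 → [0,-1,1,-1]
  R2 -= -1·R0 → [0,1,0,0]
  R3 -= 1·R0 → [0,2,-2,4]
  R2 -= -1·R1 → [0,0,1,-1]
  R3 -= -2·R1 → [0,0,0,2]
  R3 -= 0·R2 → [0,0,0,2]

L=[[1,0,0,0],[2,1,0,0],[-1,-1,1,0],[1,-2,0,1]] U=[[2,1,2,-2],[0,-1,1,-1],[0,0,1,-1],[0,0,0,2]]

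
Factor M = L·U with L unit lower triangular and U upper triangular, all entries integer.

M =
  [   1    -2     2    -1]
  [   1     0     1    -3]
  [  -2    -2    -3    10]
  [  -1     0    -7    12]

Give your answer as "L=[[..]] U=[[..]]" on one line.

  row1 -= 1·row0 → [0,2,-1,-2]
  row2 -= -2·row0 → [0,-6,1,8]
  row3 -= -1·row0 → [0,-2,-5,11]
  row2 -= -3·row1 → [0,0,-2,2]
  row3 -= -1·row1 → [0,0,-6,9]
  row3 -= 3·row2 → [0,0,0,3]

L=[[1,0,0,0],[1,1,0,0],[-2,-3,1,0],[-1,-1,3,1]] U=[[1,-2,2,-1],[0,2,-1,-2],[0,0,-2,2],[0,0,0,3]]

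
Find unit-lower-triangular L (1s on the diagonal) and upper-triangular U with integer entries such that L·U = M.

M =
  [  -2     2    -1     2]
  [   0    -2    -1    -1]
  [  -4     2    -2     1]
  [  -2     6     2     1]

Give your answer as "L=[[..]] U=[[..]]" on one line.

L=[[1,0,0,0],[0,1,0,0],[2,1,1,0],[1,-2,1,1]] U=[[-2,2,-1,2],[0,-2,-1,-1],[0,0,1,-2],[0,0,0,-1]]

  r1 -= 0·r0 → [0,-2,-1,-1]
  r2 -= 2·r0 → [0,-2,0,-3]
  r3 -= 1·r0 → [0,4,3,-1]
  r2 -= 1·r1 → [0,0,1,-2]
  r3 -= -2·r1 → [0,0,1,-3]
  r3 -= 1·r2 → [0,0,0,-1]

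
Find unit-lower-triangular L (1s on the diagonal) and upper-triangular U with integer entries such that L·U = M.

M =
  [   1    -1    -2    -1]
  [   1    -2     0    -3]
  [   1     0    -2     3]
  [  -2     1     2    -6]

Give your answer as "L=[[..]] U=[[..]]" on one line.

L=[[1,0,0,0],[1,1,0,0],[1,-1,1,0],[-2,1,-2,1]] U=[[1,-1,-2,-1],[0,-1,2,-2],[0,0,2,2],[0,0,0,-2]]

  R1 -= 1·R0 → [0,-1,2,-2]
  R2 -= 1·R0 → [0,1,0,4]
  R3 -= -2·R0 → [0,-1,-2,-8]
  R2 -= -1·R1 → [0,0,2,2]
  R3 -= 1·R1 → [0,0,-4,-6]
  R3 -= -2·R2 → [0,0,0,-2]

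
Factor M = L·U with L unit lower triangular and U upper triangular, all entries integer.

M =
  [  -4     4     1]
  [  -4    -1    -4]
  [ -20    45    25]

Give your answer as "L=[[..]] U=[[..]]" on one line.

  row1 -= 1·row0 → [0,-5,-5]
  row2 -= 5·row0 → [0,25,20]
  row2 -= -5·row1 → [0,0,-5]

L=[[1,0,0],[1,1,0],[5,-5,1]] U=[[-4,4,1],[0,-5,-5],[0,0,-5]]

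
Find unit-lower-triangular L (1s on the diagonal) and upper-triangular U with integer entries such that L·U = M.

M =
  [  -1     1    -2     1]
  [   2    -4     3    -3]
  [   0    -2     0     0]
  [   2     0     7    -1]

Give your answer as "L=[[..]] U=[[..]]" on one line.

L=[[1,0,0,0],[-2,1,0,0],[0,1,1,0],[-2,-1,2,1]] U=[[-1,1,-2,1],[0,-2,-1,-1],[0,0,1,1],[0,0,0,-2]]

  r1 -= -2·r0 → [0,-2,-1,-1]
  r2 -= 0·r0 → [0,-2,0,0]
  r3 -= -2·r0 → [0,2,3,1]
  r2 -= 1·r1 → [0,0,1,1]
  r3 -= -1·r1 → [0,0,2,0]
  r3 -= 2·r2 → [0,0,0,-2]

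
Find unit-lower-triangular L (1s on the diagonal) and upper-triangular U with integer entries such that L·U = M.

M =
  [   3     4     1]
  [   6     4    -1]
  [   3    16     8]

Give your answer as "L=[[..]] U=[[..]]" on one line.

  R1 -= 2·R0 → [0,-4,-3]
  R2 -= 1·R0 → [0,12,7]
  R2 -= -3·R1 → [0,0,-2]

L=[[1,0,0],[2,1,0],[1,-3,1]] U=[[3,4,1],[0,-4,-3],[0,0,-2]]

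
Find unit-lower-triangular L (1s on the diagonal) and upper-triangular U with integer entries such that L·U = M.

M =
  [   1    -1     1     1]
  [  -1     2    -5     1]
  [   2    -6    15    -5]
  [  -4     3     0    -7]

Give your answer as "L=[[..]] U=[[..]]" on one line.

  row1 -= -1·row0 → [0,1,-4,2]
  row2 -= 2·row0 → [0,-4,13,-7]
  row3 -= -4·row0 → [0,-1,4,-3]
  row2 -= -4·row1 → [0,0,-3,1]
  row3 -= -1·row1 → [0,0,0,-1]
  row3 -= 0·row2 → [0,0,0,-1]

L=[[1,0,0,0],[-1,1,0,0],[2,-4,1,0],[-4,-1,0,1]] U=[[1,-1,1,1],[0,1,-4,2],[0,0,-3,1],[0,0,0,-1]]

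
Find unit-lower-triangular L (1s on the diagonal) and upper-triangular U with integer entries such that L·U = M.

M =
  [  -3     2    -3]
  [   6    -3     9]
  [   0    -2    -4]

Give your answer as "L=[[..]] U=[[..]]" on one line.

L=[[1,0,0],[-2,1,0],[0,-2,1]] U=[[-3,2,-3],[0,1,3],[0,0,2]]

  row1 -= -2·row0 → [0,1,3]
  row2 -= 0·row0 → [0,-2,-4]
  row2 -= -2·row1 → [0,0,2]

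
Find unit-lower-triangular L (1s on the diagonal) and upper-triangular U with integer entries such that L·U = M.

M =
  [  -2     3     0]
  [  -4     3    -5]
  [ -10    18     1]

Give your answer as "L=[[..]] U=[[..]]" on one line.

  r1 -= 2·r0 → [0,-3,-5]
  r2 -= 5·r0 → [0,3,1]
  r2 -= -1·r1 → [0,0,-4]

L=[[1,0,0],[2,1,0],[5,-1,1]] U=[[-2,3,0],[0,-3,-5],[0,0,-4]]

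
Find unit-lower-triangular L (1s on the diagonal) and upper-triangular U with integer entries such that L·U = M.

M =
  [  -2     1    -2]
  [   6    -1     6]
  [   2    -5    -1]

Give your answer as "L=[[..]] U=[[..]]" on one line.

L=[[1,0,0],[-3,1,0],[-1,-2,1]] U=[[-2,1,-2],[0,2,0],[0,0,-3]]

  row1 -= -3·row0 → [0,2,0]
  row2 -= -1·row0 → [0,-4,-3]
  row2 -= -2·row1 → [0,0,-3]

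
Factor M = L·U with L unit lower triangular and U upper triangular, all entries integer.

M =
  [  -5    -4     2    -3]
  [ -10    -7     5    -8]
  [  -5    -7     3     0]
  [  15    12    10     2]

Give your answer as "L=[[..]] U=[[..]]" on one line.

L=[[1,0,0,0],[2,1,0,0],[1,-3,1,0],[-3,0,4,1]] U=[[-5,-4,2,-3],[0,1,1,-2],[0,0,4,-3],[0,0,0,5]]

  row1 -= 2·row0 → [0,1,1,-2]
  row2 -= 1·row0 → [0,-3,1,3]
  row3 -= -3·row0 → [0,0,16,-7]
  row2 -= -3·row1 → [0,0,4,-3]
  row3 -= 0·row1 → [0,0,16,-7]
  row3 -= 4·row2 → [0,0,0,5]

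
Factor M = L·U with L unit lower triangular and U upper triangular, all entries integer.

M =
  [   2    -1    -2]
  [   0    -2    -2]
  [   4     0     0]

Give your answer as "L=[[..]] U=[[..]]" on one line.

  R1 -= 0·R0 → [0,-2,-2]
  R2 -= 2·R0 → [0,2,4]
  R2 -= -1·R1 → [0,0,2]

L=[[1,0,0],[0,1,0],[2,-1,1]] U=[[2,-1,-2],[0,-2,-2],[0,0,2]]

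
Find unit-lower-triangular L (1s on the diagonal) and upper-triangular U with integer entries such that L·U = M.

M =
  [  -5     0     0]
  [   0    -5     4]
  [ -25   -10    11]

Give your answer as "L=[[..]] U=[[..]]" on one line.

  r1 -= 0·r0 → [0,-5,4]
  r2 -= 5·r0 → [0,-10,11]
  r2 -= 2·r1 → [0,0,3]

L=[[1,0,0],[0,1,0],[5,2,1]] U=[[-5,0,0],[0,-5,4],[0,0,3]]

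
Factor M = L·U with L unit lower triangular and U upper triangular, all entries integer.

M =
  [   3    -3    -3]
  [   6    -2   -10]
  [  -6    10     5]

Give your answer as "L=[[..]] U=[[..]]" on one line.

L=[[1,0,0],[2,1,0],[-2,1,1]] U=[[3,-3,-3],[0,4,-4],[0,0,3]]

  R1 -= 2·R0 → [0,4,-4]
  R2 -= -2·R0 → [0,4,-1]
  R2 -= 1·R1 → [0,0,3]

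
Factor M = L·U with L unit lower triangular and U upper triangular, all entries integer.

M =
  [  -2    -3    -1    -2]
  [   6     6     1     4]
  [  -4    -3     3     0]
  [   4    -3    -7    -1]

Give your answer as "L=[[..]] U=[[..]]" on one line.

  row1 -= -3·row0 → [0,-3,-2,-2]
  row2 -= 2·row0 → [0,3,5,4]
  row3 -= -2·row0 → [0,-9,-9,-5]
  row2 -= -1·row1 → [0,0,3,2]
  row3 -= 3·row1 → [0,0,-3,1]
  row3 -= -1·row2 → [0,0,0,3]

L=[[1,0,0,0],[-3,1,0,0],[2,-1,1,0],[-2,3,-1,1]] U=[[-2,-3,-1,-2],[0,-3,-2,-2],[0,0,3,2],[0,0,0,3]]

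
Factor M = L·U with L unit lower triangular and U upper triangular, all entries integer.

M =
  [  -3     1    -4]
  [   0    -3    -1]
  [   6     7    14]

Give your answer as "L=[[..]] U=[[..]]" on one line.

  row1 -= 0·row0 → [0,-3,-1]
  row2 -= -2·row0 → [0,9,6]
  row2 -= -3·row1 → [0,0,3]

L=[[1,0,0],[0,1,0],[-2,-3,1]] U=[[-3,1,-4],[0,-3,-1],[0,0,3]]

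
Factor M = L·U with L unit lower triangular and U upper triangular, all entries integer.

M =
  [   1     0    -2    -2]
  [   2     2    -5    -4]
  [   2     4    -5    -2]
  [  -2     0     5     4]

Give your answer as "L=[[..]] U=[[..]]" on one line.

L=[[1,0,0,0],[2,1,0,0],[2,2,1,0],[-2,0,1,1]] U=[[1,0,-2,-2],[0,2,-1,0],[0,0,1,2],[0,0,0,-2]]

  R1 -= 2·R0 → [0,2,-1,0]
  R2 -= 2·R0 → [0,4,-1,2]
  R3 -= -2·R0 → [0,0,1,0]
  R2 -= 2·R1 → [0,0,1,2]
  R3 -= 0·R1 → [0,0,1,0]
  R3 -= 1·R2 → [0,0,0,-2]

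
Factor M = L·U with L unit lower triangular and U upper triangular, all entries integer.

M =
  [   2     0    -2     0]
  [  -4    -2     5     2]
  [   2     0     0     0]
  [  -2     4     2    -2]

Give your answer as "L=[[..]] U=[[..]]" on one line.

  R1 -= -2·R0 → [0,-2,1,2]
  R2 -= 1·R0 → [0,0,2,0]
  R3 -= -1·R0 → [0,4,0,-2]
  R2 -= 0·R1 → [0,0,2,0]
  R3 -= -2·R1 → [0,0,2,2]
  R3 -= 1·R2 → [0,0,0,2]

L=[[1,0,0,0],[-2,1,0,0],[1,0,1,0],[-1,-2,1,1]] U=[[2,0,-2,0],[0,-2,1,2],[0,0,2,0],[0,0,0,2]]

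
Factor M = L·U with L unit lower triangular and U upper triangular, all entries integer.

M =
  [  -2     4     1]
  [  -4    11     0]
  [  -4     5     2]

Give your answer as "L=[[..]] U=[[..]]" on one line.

  row1 -= 2·row0 → [0,3,-2]
  row2 -= 2·row0 → [0,-3,0]
  row2 -= -1·row1 → [0,0,-2]

L=[[1,0,0],[2,1,0],[2,-1,1]] U=[[-2,4,1],[0,3,-2],[0,0,-2]]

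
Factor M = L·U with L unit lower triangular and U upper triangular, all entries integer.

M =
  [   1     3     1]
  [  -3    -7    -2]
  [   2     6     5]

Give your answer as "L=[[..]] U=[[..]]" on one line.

  r1 -= -3·r0 → [0,2,1]
  r2 -= 2·r0 → [0,0,3]
  r2 -= 0·r1 → [0,0,3]

L=[[1,0,0],[-3,1,0],[2,0,1]] U=[[1,3,1],[0,2,1],[0,0,3]]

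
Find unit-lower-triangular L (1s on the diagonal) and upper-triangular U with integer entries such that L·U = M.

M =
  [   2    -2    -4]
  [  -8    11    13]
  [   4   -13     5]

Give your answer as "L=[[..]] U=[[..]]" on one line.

  row1 -= -4·row0 → [0,3,-3]
  row2 -= 2·row0 → [0,-9,13]
  row2 -= -3·row1 → [0,0,4]

L=[[1,0,0],[-4,1,0],[2,-3,1]] U=[[2,-2,-4],[0,3,-3],[0,0,4]]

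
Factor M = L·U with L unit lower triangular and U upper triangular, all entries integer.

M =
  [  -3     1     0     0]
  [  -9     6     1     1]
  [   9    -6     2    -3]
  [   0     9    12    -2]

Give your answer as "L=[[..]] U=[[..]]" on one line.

L=[[1,0,0,0],[3,1,0,0],[-3,-1,1,0],[0,3,3,1]] U=[[-3,1,0,0],[0,3,1,1],[0,0,3,-2],[0,0,0,1]]

  row1 -= 3·row0 → [0,3,1,1]
  row2 -= -3·row0 → [0,-3,2,-3]
  row3 -= 0·row0 → [0,9,12,-2]
  row2 -= -1·row1 → [0,0,3,-2]
  row3 -= 3·row1 → [0,0,9,-5]
  row3 -= 3·row2 → [0,0,0,1]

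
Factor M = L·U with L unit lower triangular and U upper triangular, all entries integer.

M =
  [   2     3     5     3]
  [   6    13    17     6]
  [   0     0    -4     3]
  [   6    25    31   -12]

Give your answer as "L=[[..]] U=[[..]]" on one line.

L=[[1,0,0,0],[3,1,0,0],[0,0,1,0],[3,4,-2,1]] U=[[2,3,5,3],[0,4,2,-3],[0,0,-4,3],[0,0,0,-3]]

  R1 -= 3·R0 → [0,4,2,-3]
  R2 -= 0·R0 → [0,0,-4,3]
  R3 -= 3·R0 → [0,16,16,-21]
  R2 -= 0·R1 → [0,0,-4,3]
  R3 -= 4·R1 → [0,0,8,-9]
  R3 -= -2·R2 → [0,0,0,-3]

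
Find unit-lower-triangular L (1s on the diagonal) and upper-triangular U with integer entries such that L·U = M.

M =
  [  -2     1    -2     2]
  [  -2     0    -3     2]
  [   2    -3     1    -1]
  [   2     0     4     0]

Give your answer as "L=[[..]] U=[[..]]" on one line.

L=[[1,0,0,0],[1,1,0,0],[-1,2,1,0],[-1,-1,1,1]] U=[[-2,1,-2,2],[0,-1,-1,0],[0,0,1,1],[0,0,0,1]]

  R1 -= 1·R0 → [0,-1,-1,0]
  R2 -= -1·R0 → [0,-2,-1,1]
  R3 -= -1·R0 → [0,1,2,2]
  R2 -= 2·R1 → [0,0,1,1]
  R3 -= -1·R1 → [0,0,1,2]
  R3 -= 1·R2 → [0,0,0,1]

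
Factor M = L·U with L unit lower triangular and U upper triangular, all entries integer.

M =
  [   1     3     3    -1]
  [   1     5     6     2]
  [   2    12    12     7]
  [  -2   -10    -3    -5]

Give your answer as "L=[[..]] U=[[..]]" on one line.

L=[[1,0,0,0],[1,1,0,0],[2,3,1,0],[-2,-2,-3,1]] U=[[1,3,3,-1],[0,2,3,3],[0,0,-3,0],[0,0,0,-1]]

  R1 -= 1·R0 → [0,2,3,3]
  R2 -= 2·R0 → [0,6,6,9]
  R3 -= -2·R0 → [0,-4,3,-7]
  R2 -= 3·R1 → [0,0,-3,0]
  R3 -= -2·R1 → [0,0,9,-1]
  R3 -= -3·R2 → [0,0,0,-1]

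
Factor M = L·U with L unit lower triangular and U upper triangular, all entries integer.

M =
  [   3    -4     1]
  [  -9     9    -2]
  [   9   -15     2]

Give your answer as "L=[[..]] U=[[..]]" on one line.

  R1 -= -3·R0 → [0,-3,1]
  R2 -= 3·R0 → [0,-3,-1]
  R2 -= 1·R1 → [0,0,-2]

L=[[1,0,0],[-3,1,0],[3,1,1]] U=[[3,-4,1],[0,-3,1],[0,0,-2]]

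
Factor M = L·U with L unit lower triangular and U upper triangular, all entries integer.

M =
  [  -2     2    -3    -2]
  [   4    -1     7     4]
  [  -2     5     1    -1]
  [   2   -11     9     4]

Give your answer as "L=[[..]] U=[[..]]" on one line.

L=[[1,0,0,0],[-2,1,0,0],[1,1,1,0],[-1,-3,3,1]] U=[[-2,2,-3,-2],[0,3,1,0],[0,0,3,1],[0,0,0,-1]]

  row1 -= -2·row0 → [0,3,1,0]
  row2 -= 1·row0 → [0,3,4,1]
  row3 -= -1·row0 → [0,-9,6,2]
  row2 -= 1·row1 → [0,0,3,1]
  row3 -= -3·row1 → [0,0,9,2]
  row3 -= 3·row2 → [0,0,0,-1]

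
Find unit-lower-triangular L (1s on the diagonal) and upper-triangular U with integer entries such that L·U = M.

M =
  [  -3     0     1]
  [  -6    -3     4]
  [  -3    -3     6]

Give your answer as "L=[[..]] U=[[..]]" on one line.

L=[[1,0,0],[2,1,0],[1,1,1]] U=[[-3,0,1],[0,-3,2],[0,0,3]]

  row1 -= 2·row0 → [0,-3,2]
  row2 -= 1·row0 → [0,-3,5]
  row2 -= 1·row1 → [0,0,3]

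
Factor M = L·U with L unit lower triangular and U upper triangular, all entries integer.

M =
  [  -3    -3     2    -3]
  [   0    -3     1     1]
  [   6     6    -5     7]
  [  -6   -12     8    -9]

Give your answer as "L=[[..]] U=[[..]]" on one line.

L=[[1,0,0,0],[0,1,0,0],[-2,0,1,0],[2,2,-2,1]] U=[[-3,-3,2,-3],[0,-3,1,1],[0,0,-1,1],[0,0,0,-3]]

  row1 -= 0·row0 → [0,-3,1,1]
  row2 -= -2·row0 → [0,0,-1,1]
  row3 -= 2·row0 → [0,-6,4,-3]
  row2 -= 0·row1 → [0,0,-1,1]
  row3 -= 2·row1 → [0,0,2,-5]
  row3 -= -2·row2 → [0,0,0,-3]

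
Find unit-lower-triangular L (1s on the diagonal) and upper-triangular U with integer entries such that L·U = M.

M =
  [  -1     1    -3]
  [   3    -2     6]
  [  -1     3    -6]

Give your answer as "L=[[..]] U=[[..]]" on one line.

L=[[1,0,0],[-3,1,0],[1,2,1]] U=[[-1,1,-3],[0,1,-3],[0,0,3]]

  row1 -= -3·row0 → [0,1,-3]
  row2 -= 1·row0 → [0,2,-3]
  row2 -= 2·row1 → [0,0,3]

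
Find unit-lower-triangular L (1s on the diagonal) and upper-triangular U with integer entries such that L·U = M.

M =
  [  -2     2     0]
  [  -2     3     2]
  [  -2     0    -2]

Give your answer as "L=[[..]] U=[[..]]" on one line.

  row1 -= 1·row0 → [0,1,2]
  row2 -= 1·row0 → [0,-2,-2]
  row2 -= -2·row1 → [0,0,2]

L=[[1,0,0],[1,1,0],[1,-2,1]] U=[[-2,2,0],[0,1,2],[0,0,2]]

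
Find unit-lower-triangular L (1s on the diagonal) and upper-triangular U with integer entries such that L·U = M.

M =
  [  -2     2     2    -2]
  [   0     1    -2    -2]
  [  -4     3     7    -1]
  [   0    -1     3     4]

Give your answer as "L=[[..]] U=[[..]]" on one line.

  row1 -= 0·row0 → [0,1,-2,-2]
  row2 -= 2·row0 → [0,-1,3,3]
  row3 -= 0·row0 → [0,-1,3,4]
  row2 -= -1·row1 → [0,0,1,1]
  row3 -= -1·row1 → [0,0,1,2]
  row3 -= 1·row2 → [0,0,0,1]

L=[[1,0,0,0],[0,1,0,0],[2,-1,1,0],[0,-1,1,1]] U=[[-2,2,2,-2],[0,1,-2,-2],[0,0,1,1],[0,0,0,1]]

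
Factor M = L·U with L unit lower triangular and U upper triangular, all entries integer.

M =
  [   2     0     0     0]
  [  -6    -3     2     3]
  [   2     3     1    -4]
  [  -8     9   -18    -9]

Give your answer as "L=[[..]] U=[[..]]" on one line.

  r1 -= -3·r0 → [0,-3,2,3]
  r2 -= 1·r0 → [0,3,1,-4]
  r3 -= -4·r0 → [0,9,-18,-9]
  r2 -= -1·r1 → [0,0,3,-1]
  r3 -= -3·r1 → [0,0,-12,0]
  r3 -= -4·r2 → [0,0,0,-4]

L=[[1,0,0,0],[-3,1,0,0],[1,-1,1,0],[-4,-3,-4,1]] U=[[2,0,0,0],[0,-3,2,3],[0,0,3,-1],[0,0,0,-4]]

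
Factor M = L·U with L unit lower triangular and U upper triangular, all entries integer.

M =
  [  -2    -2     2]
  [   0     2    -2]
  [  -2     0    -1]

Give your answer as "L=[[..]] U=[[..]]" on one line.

L=[[1,0,0],[0,1,0],[1,1,1]] U=[[-2,-2,2],[0,2,-2],[0,0,-1]]

  row1 -= 0·row0 → [0,2,-2]
  row2 -= 1·row0 → [0,2,-3]
  row2 -= 1·row1 → [0,0,-1]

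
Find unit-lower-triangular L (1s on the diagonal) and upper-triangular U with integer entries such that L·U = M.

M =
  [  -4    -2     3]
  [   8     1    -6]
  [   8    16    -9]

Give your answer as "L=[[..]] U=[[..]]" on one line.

  R1 -= -2·R0 → [0,-3,0]
  R2 -= -2·R0 → [0,12,-3]
  R2 -= -4·R1 → [0,0,-3]

L=[[1,0,0],[-2,1,0],[-2,-4,1]] U=[[-4,-2,3],[0,-3,0],[0,0,-3]]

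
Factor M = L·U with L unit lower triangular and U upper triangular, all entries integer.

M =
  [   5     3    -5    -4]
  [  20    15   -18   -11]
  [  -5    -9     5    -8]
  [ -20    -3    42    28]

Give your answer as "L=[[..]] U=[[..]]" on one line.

  row1 -= 4·row0 → [0,3,2,5]
  row2 -= -1·row0 → [0,-6,0,-12]
  row3 -= -4·row0 → [0,9,22,12]
  row2 -= -2·row1 → [0,0,4,-2]
  row3 -= 3·row1 → [0,0,16,-3]
  row3 -= 4·row2 → [0,0,0,5]

L=[[1,0,0,0],[4,1,0,0],[-1,-2,1,0],[-4,3,4,1]] U=[[5,3,-5,-4],[0,3,2,5],[0,0,4,-2],[0,0,0,5]]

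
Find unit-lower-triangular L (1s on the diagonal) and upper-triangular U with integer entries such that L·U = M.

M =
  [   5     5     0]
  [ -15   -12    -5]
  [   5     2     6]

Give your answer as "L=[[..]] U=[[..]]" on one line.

  r1 -= -3·r0 → [0,3,-5]
  r2 -= 1·r0 → [0,-3,6]
  r2 -= -1·r1 → [0,0,1]

L=[[1,0,0],[-3,1,0],[1,-1,1]] U=[[5,5,0],[0,3,-5],[0,0,1]]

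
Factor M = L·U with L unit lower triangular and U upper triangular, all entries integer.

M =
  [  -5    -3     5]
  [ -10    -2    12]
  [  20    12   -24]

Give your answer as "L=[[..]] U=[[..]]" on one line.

  R1 -= 2·R0 → [0,4,2]
  R2 -= -4·R0 → [0,0,-4]
  R2 -= 0·R1 → [0,0,-4]

L=[[1,0,0],[2,1,0],[-4,0,1]] U=[[-5,-3,5],[0,4,2],[0,0,-4]]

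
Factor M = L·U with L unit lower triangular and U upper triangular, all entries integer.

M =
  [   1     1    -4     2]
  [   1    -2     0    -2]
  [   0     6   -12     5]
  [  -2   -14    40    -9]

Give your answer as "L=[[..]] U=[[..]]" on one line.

  row1 -= 1·row0 → [0,-3,4,-4]
  row2 -= 0·row0 → [0,6,-12,5]
  row3 -= -2·row0 → [0,-12,32,-5]
  row2 -= -2·row1 → [0,0,-4,-3]
  row3 -= 4·row1 → [0,0,16,11]
  row3 -= -4·row2 → [0,0,0,-1]

L=[[1,0,0,0],[1,1,0,0],[0,-2,1,0],[-2,4,-4,1]] U=[[1,1,-4,2],[0,-3,4,-4],[0,0,-4,-3],[0,0,0,-1]]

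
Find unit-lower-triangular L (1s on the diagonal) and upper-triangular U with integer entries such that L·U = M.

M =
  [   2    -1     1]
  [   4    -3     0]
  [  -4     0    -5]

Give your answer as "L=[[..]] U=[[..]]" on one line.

L=[[1,0,0],[2,1,0],[-2,2,1]] U=[[2,-1,1],[0,-1,-2],[0,0,1]]

  row1 -= 2·row0 → [0,-1,-2]
  row2 -= -2·row0 → [0,-2,-3]
  row2 -= 2·row1 → [0,0,1]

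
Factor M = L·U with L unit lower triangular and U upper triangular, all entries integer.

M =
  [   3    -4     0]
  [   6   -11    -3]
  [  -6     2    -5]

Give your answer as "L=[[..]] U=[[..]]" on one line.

L=[[1,0,0],[2,1,0],[-2,2,1]] U=[[3,-4,0],[0,-3,-3],[0,0,1]]

  row1 -= 2·row0 → [0,-3,-3]
  row2 -= -2·row0 → [0,-6,-5]
  row2 -= 2·row1 → [0,0,1]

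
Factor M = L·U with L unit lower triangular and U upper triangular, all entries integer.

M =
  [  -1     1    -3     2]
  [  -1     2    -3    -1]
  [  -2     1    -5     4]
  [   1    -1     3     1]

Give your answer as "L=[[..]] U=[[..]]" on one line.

  R1 -= 1·R0 → [0,1,0,-3]
  R2 -= 2·R0 → [0,-1,1,0]
  R3 -= -1·R0 → [0,0,0,3]
  R2 -= -1·R1 → [0,0,1,-3]
  R3 -= 0·R1 → [0,0,0,3]
  R3 -= 0·R2 → [0,0,0,3]

L=[[1,0,0,0],[1,1,0,0],[2,-1,1,0],[-1,0,0,1]] U=[[-1,1,-3,2],[0,1,0,-3],[0,0,1,-3],[0,0,0,3]]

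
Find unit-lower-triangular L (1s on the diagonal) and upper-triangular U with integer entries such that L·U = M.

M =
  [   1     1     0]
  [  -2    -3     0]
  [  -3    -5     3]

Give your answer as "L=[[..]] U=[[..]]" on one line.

L=[[1,0,0],[-2,1,0],[-3,2,1]] U=[[1,1,0],[0,-1,0],[0,0,3]]

  row1 -= -2·row0 → [0,-1,0]
  row2 -= -3·row0 → [0,-2,3]
  row2 -= 2·row1 → [0,0,3]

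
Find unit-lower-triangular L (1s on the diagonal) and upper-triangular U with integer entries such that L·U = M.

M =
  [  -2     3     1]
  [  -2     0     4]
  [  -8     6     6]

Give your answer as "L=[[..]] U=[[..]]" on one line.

L=[[1,0,0],[1,1,0],[4,2,1]] U=[[-2,3,1],[0,-3,3],[0,0,-4]]

  r1 -= 1·r0 → [0,-3,3]
  r2 -= 4·r0 → [0,-6,2]
  r2 -= 2·r1 → [0,0,-4]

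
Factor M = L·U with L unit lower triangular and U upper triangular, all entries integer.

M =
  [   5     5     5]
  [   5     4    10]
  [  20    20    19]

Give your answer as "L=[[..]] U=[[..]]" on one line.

  row1 -= 1·row0 → [0,-1,5]
  row2 -= 4·row0 → [0,0,-1]
  row2 -= 0·row1 → [0,0,-1]

L=[[1,0,0],[1,1,0],[4,0,1]] U=[[5,5,5],[0,-1,5],[0,0,-1]]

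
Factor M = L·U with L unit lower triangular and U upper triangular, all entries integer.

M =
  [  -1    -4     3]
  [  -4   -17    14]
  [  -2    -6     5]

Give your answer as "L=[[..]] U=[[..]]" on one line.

L=[[1,0,0],[4,1,0],[2,-2,1]] U=[[-1,-4,3],[0,-1,2],[0,0,3]]

  R1 -= 4·R0 → [0,-1,2]
  R2 -= 2·R0 → [0,2,-1]
  R2 -= -2·R1 → [0,0,3]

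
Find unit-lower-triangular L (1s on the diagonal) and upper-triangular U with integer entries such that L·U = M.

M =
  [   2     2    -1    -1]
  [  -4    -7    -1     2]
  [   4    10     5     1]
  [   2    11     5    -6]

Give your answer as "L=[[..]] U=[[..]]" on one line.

  r1 -= -2·r0 → [0,-3,-3,0]
  r2 -= 2·r0 → [0,6,7,3]
  r3 -= 1·r0 → [0,9,6,-5]
  r2 -= -2·r1 → [0,0,1,3]
  r3 -= -3·r1 → [0,0,-3,-5]
  r3 -= -3·r2 → [0,0,0,4]

L=[[1,0,0,0],[-2,1,0,0],[2,-2,1,0],[1,-3,-3,1]] U=[[2,2,-1,-1],[0,-3,-3,0],[0,0,1,3],[0,0,0,4]]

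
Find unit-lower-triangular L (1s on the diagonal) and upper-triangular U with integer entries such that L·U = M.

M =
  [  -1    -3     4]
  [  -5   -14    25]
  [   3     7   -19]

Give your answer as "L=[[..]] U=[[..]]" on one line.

L=[[1,0,0],[5,1,0],[-3,-2,1]] U=[[-1,-3,4],[0,1,5],[0,0,3]]

  R1 -= 5·R0 → [0,1,5]
  R2 -= -3·R0 → [0,-2,-7]
  R2 -= -2·R1 → [0,0,3]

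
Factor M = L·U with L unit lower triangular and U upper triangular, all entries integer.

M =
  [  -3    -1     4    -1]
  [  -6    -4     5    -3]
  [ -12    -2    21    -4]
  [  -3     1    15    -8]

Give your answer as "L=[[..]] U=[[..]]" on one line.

  R1 -= 2·R0 → [0,-2,-3,-1]
  R2 -= 4·R0 → [0,2,5,0]
  R3 -= 1·R0 → [0,2,11,-7]
  R2 -= -1·R1 → [0,0,2,-1]
  R3 -= -1·R1 → [0,0,8,-8]
  R3 -= 4·R2 → [0,0,0,-4]

L=[[1,0,0,0],[2,1,0,0],[4,-1,1,0],[1,-1,4,1]] U=[[-3,-1,4,-1],[0,-2,-3,-1],[0,0,2,-1],[0,0,0,-4]]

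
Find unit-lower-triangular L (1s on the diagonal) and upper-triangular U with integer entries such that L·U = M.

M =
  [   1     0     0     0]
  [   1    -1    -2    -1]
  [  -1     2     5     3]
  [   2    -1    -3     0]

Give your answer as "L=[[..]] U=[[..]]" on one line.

  row1 -= 1·row0 → [0,-1,-2,-1]
  row2 -= -1·row0 → [0,2,5,3]
  row3 -= 2·row0 → [0,-1,-3,0]
  row2 -= -2·row1 → [0,0,1,1]
  row3 -= 1·row1 → [0,0,-1,1]
  row3 -= -1·row2 → [0,0,0,2]

L=[[1,0,0,0],[1,1,0,0],[-1,-2,1,0],[2,1,-1,1]] U=[[1,0,0,0],[0,-1,-2,-1],[0,0,1,1],[0,0,0,2]]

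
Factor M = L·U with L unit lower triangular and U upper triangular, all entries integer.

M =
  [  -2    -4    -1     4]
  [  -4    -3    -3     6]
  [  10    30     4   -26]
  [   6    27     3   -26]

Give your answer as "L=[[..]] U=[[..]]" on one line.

L=[[1,0,0,0],[2,1,0,0],[-5,2,1,0],[-3,3,3,1]] U=[[-2,-4,-1,4],[0,5,-1,-2],[0,0,1,-2],[0,0,0,-2]]

  row1 -= 2·row0 → [0,5,-1,-2]
  row2 -= -5·row0 → [0,10,-1,-6]
  row3 -= -3·row0 → [0,15,0,-14]
  row2 -= 2·row1 → [0,0,1,-2]
  row3 -= 3·row1 → [0,0,3,-8]
  row3 -= 3·row2 → [0,0,0,-2]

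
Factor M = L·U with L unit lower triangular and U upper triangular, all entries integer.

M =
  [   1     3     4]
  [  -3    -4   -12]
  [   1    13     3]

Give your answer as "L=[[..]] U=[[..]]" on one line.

L=[[1,0,0],[-3,1,0],[1,2,1]] U=[[1,3,4],[0,5,0],[0,0,-1]]

  r1 -= -3·r0 → [0,5,0]
  r2 -= 1·r0 → [0,10,-1]
  r2 -= 2·r1 → [0,0,-1]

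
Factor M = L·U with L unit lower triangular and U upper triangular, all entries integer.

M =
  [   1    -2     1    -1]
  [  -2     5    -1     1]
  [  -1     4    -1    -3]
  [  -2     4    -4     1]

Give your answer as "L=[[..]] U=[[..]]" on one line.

L=[[1,0,0,0],[-2,1,0,0],[-1,2,1,0],[-2,0,1,1]] U=[[1,-2,1,-1],[0,1,1,-1],[0,0,-2,-2],[0,0,0,1]]

  r1 -= -2·r0 → [0,1,1,-1]
  r2 -= -1·r0 → [0,2,0,-4]
  r3 -= -2·r0 → [0,0,-2,-1]
  r2 -= 2·r1 → [0,0,-2,-2]
  r3 -= 0·r1 → [0,0,-2,-1]
  r3 -= 1·r2 → [0,0,0,1]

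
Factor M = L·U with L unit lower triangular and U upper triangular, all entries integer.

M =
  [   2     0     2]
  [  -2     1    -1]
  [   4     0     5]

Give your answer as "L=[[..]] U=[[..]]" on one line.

  row1 -= -1·row0 → [0,1,1]
  row2 -= 2·row0 → [0,0,1]
  row2 -= 0·row1 → [0,0,1]

L=[[1,0,0],[-1,1,0],[2,0,1]] U=[[2,0,2],[0,1,1],[0,0,1]]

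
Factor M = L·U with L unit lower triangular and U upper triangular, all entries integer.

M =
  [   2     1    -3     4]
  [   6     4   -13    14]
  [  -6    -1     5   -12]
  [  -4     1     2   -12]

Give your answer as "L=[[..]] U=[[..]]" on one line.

L=[[1,0,0,0],[3,1,0,0],[-3,2,1,0],[-2,3,2,1]] U=[[2,1,-3,4],[0,1,-4,2],[0,0,4,-4],[0,0,0,-2]]

  row1 -= 3·row0 → [0,1,-4,2]
  row2 -= -3·row0 → [0,2,-4,0]
  row3 -= -2·row0 → [0,3,-4,-4]
  row2 -= 2·row1 → [0,0,4,-4]
  row3 -= 3·row1 → [0,0,8,-10]
  row3 -= 2·row2 → [0,0,0,-2]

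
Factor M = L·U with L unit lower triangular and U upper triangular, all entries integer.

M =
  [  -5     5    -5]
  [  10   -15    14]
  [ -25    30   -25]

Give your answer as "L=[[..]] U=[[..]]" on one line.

L=[[1,0,0],[-2,1,0],[5,-1,1]] U=[[-5,5,-5],[0,-5,4],[0,0,4]]

  R1 -= -2·R0 → [0,-5,4]
  R2 -= 5·R0 → [0,5,0]
  R2 -= -1·R1 → [0,0,4]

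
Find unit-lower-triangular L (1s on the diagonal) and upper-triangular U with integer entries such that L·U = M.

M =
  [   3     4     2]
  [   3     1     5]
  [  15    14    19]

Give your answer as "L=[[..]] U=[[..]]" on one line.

L=[[1,0,0],[1,1,0],[5,2,1]] U=[[3,4,2],[0,-3,3],[0,0,3]]

  R1 -= 1·R0 → [0,-3,3]
  R2 -= 5·R0 → [0,-6,9]
  R2 -= 2·R1 → [0,0,3]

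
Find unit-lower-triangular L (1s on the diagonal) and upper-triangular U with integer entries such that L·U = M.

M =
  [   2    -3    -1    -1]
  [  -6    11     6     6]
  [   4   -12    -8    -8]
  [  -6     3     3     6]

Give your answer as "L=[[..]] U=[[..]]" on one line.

L=[[1,0,0,0],[-3,1,0,0],[2,-3,1,0],[-3,-3,3,1]] U=[[2,-3,-1,-1],[0,2,3,3],[0,0,3,3],[0,0,0,3]]

  r1 -= -3·r0 → [0,2,3,3]
  r2 -= 2·r0 → [0,-6,-6,-6]
  r3 -= -3·r0 → [0,-6,0,3]
  r2 -= -3·r1 → [0,0,3,3]
  r3 -= -3·r1 → [0,0,9,12]
  r3 -= 3·r2 → [0,0,0,3]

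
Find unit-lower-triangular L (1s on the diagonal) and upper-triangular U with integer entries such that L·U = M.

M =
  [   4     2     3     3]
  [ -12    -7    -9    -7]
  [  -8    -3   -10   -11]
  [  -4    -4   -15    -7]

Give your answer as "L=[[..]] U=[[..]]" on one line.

  R1 -= -3·R0 → [0,-1,0,2]
  R2 -= -2·R0 → [0,1,-4,-5]
  R3 -= -1·R0 → [0,-2,-12,-4]
  R2 -= -1·R1 → [0,0,-4,-3]
  R3 -= 2·R1 → [0,0,-12,-8]
  R3 -= 3·R2 → [0,0,0,1]

L=[[1,0,0,0],[-3,1,0,0],[-2,-1,1,0],[-1,2,3,1]] U=[[4,2,3,3],[0,-1,0,2],[0,0,-4,-3],[0,0,0,1]]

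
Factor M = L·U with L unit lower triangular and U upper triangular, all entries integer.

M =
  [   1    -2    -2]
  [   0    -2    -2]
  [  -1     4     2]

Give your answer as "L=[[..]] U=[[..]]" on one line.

L=[[1,0,0],[0,1,0],[-1,-1,1]] U=[[1,-2,-2],[0,-2,-2],[0,0,-2]]

  row1 -= 0·row0 → [0,-2,-2]
  row2 -= -1·row0 → [0,2,0]
  row2 -= -1·row1 → [0,0,-2]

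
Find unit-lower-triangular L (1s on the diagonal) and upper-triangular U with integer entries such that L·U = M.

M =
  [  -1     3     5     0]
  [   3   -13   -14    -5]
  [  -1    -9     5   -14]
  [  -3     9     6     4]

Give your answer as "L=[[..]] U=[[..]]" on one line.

L=[[1,0,0,0],[-3,1,0,0],[1,3,1,0],[3,0,3,1]] U=[[-1,3,5,0],[0,-4,1,-5],[0,0,-3,1],[0,0,0,1]]

  r1 -= -3·r0 → [0,-4,1,-5]
  r2 -= 1·r0 → [0,-12,0,-14]
  r3 -= 3·r0 → [0,0,-9,4]
  r2 -= 3·r1 → [0,0,-3,1]
  r3 -= 0·r1 → [0,0,-9,4]
  r3 -= 3·r2 → [0,0,0,1]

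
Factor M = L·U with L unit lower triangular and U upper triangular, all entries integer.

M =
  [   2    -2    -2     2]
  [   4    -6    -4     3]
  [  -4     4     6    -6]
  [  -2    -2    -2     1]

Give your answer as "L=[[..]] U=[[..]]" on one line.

L=[[1,0,0,0],[2,1,0,0],[-2,0,1,0],[-1,2,-2,1]] U=[[2,-2,-2,2],[0,-2,0,-1],[0,0,2,-2],[0,0,0,1]]

  row1 -= 2·row0 → [0,-2,0,-1]
  row2 -= -2·row0 → [0,0,2,-2]
  row3 -= -1·row0 → [0,-4,-4,3]
  row2 -= 0·row1 → [0,0,2,-2]
  row3 -= 2·row1 → [0,0,-4,5]
  row3 -= -2·row2 → [0,0,0,1]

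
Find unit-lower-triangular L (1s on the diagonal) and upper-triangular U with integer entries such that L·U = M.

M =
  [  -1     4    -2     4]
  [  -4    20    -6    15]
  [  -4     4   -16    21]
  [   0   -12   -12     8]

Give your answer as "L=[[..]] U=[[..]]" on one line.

L=[[1,0,0,0],[4,1,0,0],[4,-3,1,0],[0,-3,3,1]] U=[[-1,4,-2,4],[0,4,2,-1],[0,0,-2,2],[0,0,0,-1]]

  row1 -= 4·row0 → [0,4,2,-1]
  row2 -= 4·row0 → [0,-12,-8,5]
  row3 -= 0·row0 → [0,-12,-12,8]
  row2 -= -3·row1 → [0,0,-2,2]
  row3 -= -3·row1 → [0,0,-6,5]
  row3 -= 3·row2 → [0,0,0,-1]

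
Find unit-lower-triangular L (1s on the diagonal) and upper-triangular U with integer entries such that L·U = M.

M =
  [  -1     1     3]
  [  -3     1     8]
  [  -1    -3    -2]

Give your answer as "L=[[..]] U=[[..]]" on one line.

  R1 -= 3·R0 → [0,-2,-1]
  R2 -= 1·R0 → [0,-4,-5]
  R2 -= 2·R1 → [0,0,-3]

L=[[1,0,0],[3,1,0],[1,2,1]] U=[[-1,1,3],[0,-2,-1],[0,0,-3]]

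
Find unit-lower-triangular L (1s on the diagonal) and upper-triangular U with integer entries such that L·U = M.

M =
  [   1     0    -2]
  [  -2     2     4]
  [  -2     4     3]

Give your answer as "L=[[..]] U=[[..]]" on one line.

L=[[1,0,0],[-2,1,0],[-2,2,1]] U=[[1,0,-2],[0,2,0],[0,0,-1]]

  row1 -= -2·row0 → [0,2,0]
  row2 -= -2·row0 → [0,4,-1]
  row2 -= 2·row1 → [0,0,-1]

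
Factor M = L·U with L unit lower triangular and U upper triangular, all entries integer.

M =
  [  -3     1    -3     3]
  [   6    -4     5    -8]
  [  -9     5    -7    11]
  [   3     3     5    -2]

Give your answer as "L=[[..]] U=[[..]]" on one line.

L=[[1,0,0,0],[-2,1,0,0],[3,-1,1,0],[-1,-2,0,1]] U=[[-3,1,-3,3],[0,-2,-1,-2],[0,0,1,0],[0,0,0,-3]]

  r1 -= -2·r0 → [0,-2,-1,-2]
  r2 -= 3·r0 → [0,2,2,2]
  r3 -= -1·r0 → [0,4,2,1]
  r2 -= -1·r1 → [0,0,1,0]
  r3 -= -2·r1 → [0,0,0,-3]
  r3 -= 0·r2 → [0,0,0,-3]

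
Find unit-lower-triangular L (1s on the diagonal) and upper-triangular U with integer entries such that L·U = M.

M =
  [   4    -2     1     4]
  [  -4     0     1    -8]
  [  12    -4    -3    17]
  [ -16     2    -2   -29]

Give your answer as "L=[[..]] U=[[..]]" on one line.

  R1 -= -1·R0 → [0,-2,2,-4]
  R2 -= 3·R0 → [0,2,-6,5]
  R3 -= -4·R0 → [0,-6,2,-13]
  R2 -= -1·R1 → [0,0,-4,1]
  R3 -= 3·R1 → [0,0,-4,-1]
  R3 -= 1·R2 → [0,0,0,-2]

L=[[1,0,0,0],[-1,1,0,0],[3,-1,1,0],[-4,3,1,1]] U=[[4,-2,1,4],[0,-2,2,-4],[0,0,-4,1],[0,0,0,-2]]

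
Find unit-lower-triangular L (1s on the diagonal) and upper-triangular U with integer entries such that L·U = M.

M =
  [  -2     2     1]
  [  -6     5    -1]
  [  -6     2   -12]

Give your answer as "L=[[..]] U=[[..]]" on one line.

  R1 -= 3·R0 → [0,-1,-4]
  R2 -= 3·R0 → [0,-4,-15]
  R2 -= 4·R1 → [0,0,1]

L=[[1,0,0],[3,1,0],[3,4,1]] U=[[-2,2,1],[0,-1,-4],[0,0,1]]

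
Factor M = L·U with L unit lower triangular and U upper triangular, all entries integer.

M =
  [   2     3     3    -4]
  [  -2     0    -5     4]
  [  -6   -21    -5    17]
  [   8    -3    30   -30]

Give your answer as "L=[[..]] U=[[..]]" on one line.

  R1 -= -1·R0 → [0,3,-2,0]
  R2 -= -3·R0 → [0,-12,4,5]
  R3 -= 4·R0 → [0,-15,18,-14]
  R2 -= -4·R1 → [0,0,-4,5]
  R3 -= -5·R1 → [0,0,8,-14]
  R3 -= -2·R2 → [0,0,0,-4]

L=[[1,0,0,0],[-1,1,0,0],[-3,-4,1,0],[4,-5,-2,1]] U=[[2,3,3,-4],[0,3,-2,0],[0,0,-4,5],[0,0,0,-4]]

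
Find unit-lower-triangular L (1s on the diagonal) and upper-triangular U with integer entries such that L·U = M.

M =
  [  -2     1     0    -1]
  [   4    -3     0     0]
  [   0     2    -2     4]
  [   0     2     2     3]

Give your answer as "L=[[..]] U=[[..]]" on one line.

  R1 -= -2·R0 → [0,-1,0,-2]
  R2 -= 0·R0 → [0,2,-2,4]
  R3 -= 0·R0 → [0,2,2,3]
  R2 -= -2·R1 → [0,0,-2,0]
  R3 -= -2·R1 → [0,0,2,-1]
  R3 -= -1·R2 → [0,0,0,-1]

L=[[1,0,0,0],[-2,1,0,0],[0,-2,1,0],[0,-2,-1,1]] U=[[-2,1,0,-1],[0,-1,0,-2],[0,0,-2,0],[0,0,0,-1]]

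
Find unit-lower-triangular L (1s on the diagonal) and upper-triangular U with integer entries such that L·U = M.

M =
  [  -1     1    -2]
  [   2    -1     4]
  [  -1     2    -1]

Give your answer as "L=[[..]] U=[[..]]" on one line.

L=[[1,0,0],[-2,1,0],[1,1,1]] U=[[-1,1,-2],[0,1,0],[0,0,1]]

  R1 -= -2·R0 → [0,1,0]
  R2 -= 1·R0 → [0,1,1]
  R2 -= 1·R1 → [0,0,1]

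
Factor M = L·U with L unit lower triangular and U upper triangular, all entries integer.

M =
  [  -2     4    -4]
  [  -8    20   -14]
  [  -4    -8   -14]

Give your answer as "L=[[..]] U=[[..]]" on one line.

  row1 -= 4·row0 → [0,4,2]
  row2 -= 2·row0 → [0,-16,-6]
  row2 -= -4·row1 → [0,0,2]

L=[[1,0,0],[4,1,0],[2,-4,1]] U=[[-2,4,-4],[0,4,2],[0,0,2]]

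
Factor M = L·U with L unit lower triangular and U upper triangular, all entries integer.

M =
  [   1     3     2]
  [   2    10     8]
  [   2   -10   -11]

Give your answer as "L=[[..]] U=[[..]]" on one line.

  row1 -= 2·row0 → [0,4,4]
  row2 -= 2·row0 → [0,-16,-15]
  row2 -= -4·row1 → [0,0,1]

L=[[1,0,0],[2,1,0],[2,-4,1]] U=[[1,3,2],[0,4,4],[0,0,1]]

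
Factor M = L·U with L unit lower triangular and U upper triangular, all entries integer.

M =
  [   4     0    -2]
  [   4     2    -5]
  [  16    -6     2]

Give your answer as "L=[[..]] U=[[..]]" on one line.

  row1 -= 1·row0 → [0,2,-3]
  row2 -= 4·row0 → [0,-6,10]
  row2 -= -3·row1 → [0,0,1]

L=[[1,0,0],[1,1,0],[4,-3,1]] U=[[4,0,-2],[0,2,-3],[0,0,1]]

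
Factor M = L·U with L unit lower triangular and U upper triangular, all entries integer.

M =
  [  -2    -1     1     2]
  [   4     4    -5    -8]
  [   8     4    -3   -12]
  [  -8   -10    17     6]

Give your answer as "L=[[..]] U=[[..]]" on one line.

L=[[1,0,0,0],[-2,1,0,0],[-4,0,1,0],[4,-3,4,1]] U=[[-2,-1,1,2],[0,2,-3,-4],[0,0,1,-4],[0,0,0,2]]

  R1 -= -2·R0 → [0,2,-3,-4]
  R2 -= -4·R0 → [0,0,1,-4]
  R3 -= 4·R0 → [0,-6,13,-2]
  R2 -= 0·R1 → [0,0,1,-4]
  R3 -= -3·R1 → [0,0,4,-14]
  R3 -= 4·R2 → [0,0,0,2]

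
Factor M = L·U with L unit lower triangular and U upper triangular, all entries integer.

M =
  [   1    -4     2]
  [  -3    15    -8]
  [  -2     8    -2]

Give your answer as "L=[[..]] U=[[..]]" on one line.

  row1 -= -3·row0 → [0,3,-2]
  row2 -= -2·row0 → [0,0,2]
  row2 -= 0·row1 → [0,0,2]

L=[[1,0,0],[-3,1,0],[-2,0,1]] U=[[1,-4,2],[0,3,-2],[0,0,2]]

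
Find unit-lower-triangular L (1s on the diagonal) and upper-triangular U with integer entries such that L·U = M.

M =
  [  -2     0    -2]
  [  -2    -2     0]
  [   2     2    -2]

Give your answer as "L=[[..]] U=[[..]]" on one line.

L=[[1,0,0],[1,1,0],[-1,-1,1]] U=[[-2,0,-2],[0,-2,2],[0,0,-2]]

  R1 -= 1·R0 → [0,-2,2]
  R2 -= -1·R0 → [0,2,-4]
  R2 -= -1·R1 → [0,0,-2]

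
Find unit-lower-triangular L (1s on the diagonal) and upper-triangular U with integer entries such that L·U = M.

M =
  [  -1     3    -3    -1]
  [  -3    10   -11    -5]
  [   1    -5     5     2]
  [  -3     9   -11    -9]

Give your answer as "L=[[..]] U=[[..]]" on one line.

  row1 -= 3·row0 → [0,1,-2,-2]
  row2 -= -1·row0 → [0,-2,2,1]
  row3 -= 3·row0 → [0,0,-2,-6]
  row2 -= -2·row1 → [0,0,-2,-3]
  row3 -= 0·row1 → [0,0,-2,-6]
  row3 -= 1·row2 → [0,0,0,-3]

L=[[1,0,0,0],[3,1,0,0],[-1,-2,1,0],[3,0,1,1]] U=[[-1,3,-3,-1],[0,1,-2,-2],[0,0,-2,-3],[0,0,0,-3]]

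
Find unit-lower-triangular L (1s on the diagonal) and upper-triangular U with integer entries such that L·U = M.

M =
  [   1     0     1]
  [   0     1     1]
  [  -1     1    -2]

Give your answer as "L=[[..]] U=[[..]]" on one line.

L=[[1,0,0],[0,1,0],[-1,1,1]] U=[[1,0,1],[0,1,1],[0,0,-2]]

  r1 -= 0·r0 → [0,1,1]
  r2 -= -1·r0 → [0,1,-1]
  r2 -= 1·r1 → [0,0,-2]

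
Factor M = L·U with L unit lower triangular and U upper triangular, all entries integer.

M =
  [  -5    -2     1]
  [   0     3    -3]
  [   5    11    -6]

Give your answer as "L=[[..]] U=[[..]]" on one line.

L=[[1,0,0],[0,1,0],[-1,3,1]] U=[[-5,-2,1],[0,3,-3],[0,0,4]]

  row1 -= 0·row0 → [0,3,-3]
  row2 -= -1·row0 → [0,9,-5]
  row2 -= 3·row1 → [0,0,4]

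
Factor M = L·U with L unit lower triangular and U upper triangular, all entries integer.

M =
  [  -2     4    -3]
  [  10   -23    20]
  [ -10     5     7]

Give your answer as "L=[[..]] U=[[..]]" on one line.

  r1 -= -5·r0 → [0,-3,5]
  r2 -= 5·r0 → [0,-15,22]
  r2 -= 5·r1 → [0,0,-3]

L=[[1,0,0],[-5,1,0],[5,5,1]] U=[[-2,4,-3],[0,-3,5],[0,0,-3]]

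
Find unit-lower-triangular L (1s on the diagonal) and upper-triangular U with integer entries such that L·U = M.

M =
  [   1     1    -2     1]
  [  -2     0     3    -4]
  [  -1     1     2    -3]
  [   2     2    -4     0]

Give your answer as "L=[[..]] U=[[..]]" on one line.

  R1 -= -2·R0 → [0,2,-1,-2]
  R2 -= -1·R0 → [0,2,0,-2]
  R3 -= 2·R0 → [0,0,0,-2]
  R2 -= 1·R1 → [0,0,1,0]
  R3 -= 0·R1 → [0,0,0,-2]
  R3 -= 0·R2 → [0,0,0,-2]

L=[[1,0,0,0],[-2,1,0,0],[-1,1,1,0],[2,0,0,1]] U=[[1,1,-2,1],[0,2,-1,-2],[0,0,1,0],[0,0,0,-2]]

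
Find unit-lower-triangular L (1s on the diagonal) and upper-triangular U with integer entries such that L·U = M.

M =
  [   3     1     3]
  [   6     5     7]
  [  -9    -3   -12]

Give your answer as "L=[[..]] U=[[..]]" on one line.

L=[[1,0,0],[2,1,0],[-3,0,1]] U=[[3,1,3],[0,3,1],[0,0,-3]]

  R1 -= 2·R0 → [0,3,1]
  R2 -= -3·R0 → [0,0,-3]
  R2 -= 0·R1 → [0,0,-3]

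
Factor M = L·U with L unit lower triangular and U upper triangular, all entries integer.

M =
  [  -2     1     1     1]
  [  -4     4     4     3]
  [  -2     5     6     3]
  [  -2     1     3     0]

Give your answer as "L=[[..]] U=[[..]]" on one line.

L=[[1,0,0,0],[2,1,0,0],[1,2,1,0],[1,0,2,1]] U=[[-2,1,1,1],[0,2,2,1],[0,0,1,0],[0,0,0,-1]]

  R1 -= 2·R0 → [0,2,2,1]
  R2 -= 1·R0 → [0,4,5,2]
  R3 -= 1·R0 → [0,0,2,-1]
  R2 -= 2·R1 → [0,0,1,0]
  R3 -= 0·R1 → [0,0,2,-1]
  R3 -= 2·R2 → [0,0,0,-1]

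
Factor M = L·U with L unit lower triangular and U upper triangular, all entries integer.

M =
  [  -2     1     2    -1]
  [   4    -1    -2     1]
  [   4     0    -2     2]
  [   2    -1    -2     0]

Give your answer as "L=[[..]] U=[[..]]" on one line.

  row1 -= -2·row0 → [0,1,2,-1]
  row2 -= -2·row0 → [0,2,2,0]
  row3 -= -1·row0 → [0,0,0,-1]
  row2 -= 2·row1 → [0,0,-2,2]
  row3 -= 0·row1 → [0,0,0,-1]
  row3 -= 0·row2 → [0,0,0,-1]

L=[[1,0,0,0],[-2,1,0,0],[-2,2,1,0],[-1,0,0,1]] U=[[-2,1,2,-1],[0,1,2,-1],[0,0,-2,2],[0,0,0,-1]]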